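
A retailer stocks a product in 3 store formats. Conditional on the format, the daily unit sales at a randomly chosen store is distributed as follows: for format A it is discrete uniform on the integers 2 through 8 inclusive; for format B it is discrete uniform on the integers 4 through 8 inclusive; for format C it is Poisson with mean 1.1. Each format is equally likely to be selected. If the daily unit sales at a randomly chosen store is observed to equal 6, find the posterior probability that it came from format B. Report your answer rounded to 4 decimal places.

0.5819

Likelihoods P(X=6 | ·): A: 0.142857; B: 0.2; C: 0.00081903.
Posterior ∝ prior × likelihood. Numerator for B: 0.333333·0.2 = 0.0666667.
Normalizing constant: 0.333333·0.142857 + 0.333333·0.2 + 0.333333·0.00081903 = 0.114559.
P(B | observation) = 0.0666667 / 0.114559 = 0.581943.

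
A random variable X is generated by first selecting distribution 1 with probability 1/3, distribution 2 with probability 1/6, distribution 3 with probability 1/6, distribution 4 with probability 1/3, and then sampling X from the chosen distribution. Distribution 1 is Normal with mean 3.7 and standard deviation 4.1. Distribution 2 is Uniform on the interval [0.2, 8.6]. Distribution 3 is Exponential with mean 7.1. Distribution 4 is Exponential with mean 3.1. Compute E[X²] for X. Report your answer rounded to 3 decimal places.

37.583

For each component E[X²] = Var + (mean)², giving 1: 30.5; 2: 25.24; 3: 100.82; 4: 19.22.
Overall E[X²] = 0.333333·30.5 + 0.166667·25.24 + 0.166667·100.82 + 0.333333·19.22 = 37.5833.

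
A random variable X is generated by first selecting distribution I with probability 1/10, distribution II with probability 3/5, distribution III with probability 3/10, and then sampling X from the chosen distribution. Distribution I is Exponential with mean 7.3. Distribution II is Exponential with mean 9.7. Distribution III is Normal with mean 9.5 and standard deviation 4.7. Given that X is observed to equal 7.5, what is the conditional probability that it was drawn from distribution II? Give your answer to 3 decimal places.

Likelihoods f(7.5 | ·): I: 0.0490325; II: 0.047581; III: 0.0775339.
Posterior ∝ prior × likelihood. Numerator for II: 0.6·0.047581 = 0.0285486.
Normalizing constant: 0.1·0.0490325 + 0.6·0.047581 + 0.3·0.0775339 = 0.056712.
P(II | observation) = 0.0285486 / 0.056712 = 0.503396.

0.503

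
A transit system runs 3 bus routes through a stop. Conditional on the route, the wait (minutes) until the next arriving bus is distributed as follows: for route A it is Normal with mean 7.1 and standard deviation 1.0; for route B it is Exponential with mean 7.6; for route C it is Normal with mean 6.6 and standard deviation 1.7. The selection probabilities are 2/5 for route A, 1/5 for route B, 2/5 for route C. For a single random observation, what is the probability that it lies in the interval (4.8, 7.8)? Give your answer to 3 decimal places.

0.580

Conditional on each route, P(4.8 < X < 7.8): A: 0.747312; B: 0.173427; C: 0.615029.
By total probability, P(4.8 < X < 7.8) = 0.4·0.747312 + 0.2·0.173427 + 0.4·0.615029 = 0.579622.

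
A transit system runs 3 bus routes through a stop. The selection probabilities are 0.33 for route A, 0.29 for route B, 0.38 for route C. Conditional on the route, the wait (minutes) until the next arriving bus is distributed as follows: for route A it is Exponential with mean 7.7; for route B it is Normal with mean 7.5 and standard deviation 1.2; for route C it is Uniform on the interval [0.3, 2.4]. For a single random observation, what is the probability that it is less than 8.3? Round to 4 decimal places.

Conditional on each route, P(X < 8.3): A: 0.659698; B: 0.747507; C: 1.
By total probability, P(X < 8.3) = 0.33·0.659698 + 0.29·0.747507 + 0.38·1 = 0.814478.

0.8145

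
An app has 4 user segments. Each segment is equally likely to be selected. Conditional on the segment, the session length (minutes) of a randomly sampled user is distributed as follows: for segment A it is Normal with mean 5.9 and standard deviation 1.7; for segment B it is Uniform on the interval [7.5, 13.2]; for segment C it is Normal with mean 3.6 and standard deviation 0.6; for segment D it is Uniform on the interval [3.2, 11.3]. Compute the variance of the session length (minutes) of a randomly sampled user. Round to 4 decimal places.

Per component, A: μ=5.9, E[X²]=37.7; B: μ=10.35, E[X²]=109.83; C: μ=3.6, E[X²]=13.32; D: μ=7.25, E[X²]=58.03.
E[X] = 0.25·5.9 + 0.25·10.35 + 0.25·3.6 + 0.25·7.25 = 6.775.
E[X²] = 0.25·37.7 + 0.25·109.83 + 0.25·13.32 + 0.25·58.03 = 54.72.
Var(X) = E[X²] − (E[X])² = 54.72 − 45.9006 = 8.81937.

8.8194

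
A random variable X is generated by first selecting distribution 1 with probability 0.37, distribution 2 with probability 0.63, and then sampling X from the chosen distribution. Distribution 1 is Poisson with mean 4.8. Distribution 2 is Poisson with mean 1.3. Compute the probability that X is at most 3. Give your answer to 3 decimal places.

Conditional on each component, P(X ≤ 3): 1: 0.29423; 2: 0.956905.
By total probability, P(X ≤ 3) = 0.37·0.29423 + 0.63·0.956905 = 0.711715.

0.712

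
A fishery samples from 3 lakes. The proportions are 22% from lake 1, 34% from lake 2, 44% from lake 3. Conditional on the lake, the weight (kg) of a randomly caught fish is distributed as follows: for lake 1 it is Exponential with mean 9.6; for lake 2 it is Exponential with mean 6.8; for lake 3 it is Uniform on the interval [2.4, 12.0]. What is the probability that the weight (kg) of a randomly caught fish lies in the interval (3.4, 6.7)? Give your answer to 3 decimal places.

0.275

Conditional on each lake, P(3.4 < X < 6.7): 1: 0.204137; 2: 0.233201; 3: 0.34375.
By total probability, P(3.4 < X < 6.7) = 0.22·0.204137 + 0.34·0.233201 + 0.44·0.34375 = 0.275449.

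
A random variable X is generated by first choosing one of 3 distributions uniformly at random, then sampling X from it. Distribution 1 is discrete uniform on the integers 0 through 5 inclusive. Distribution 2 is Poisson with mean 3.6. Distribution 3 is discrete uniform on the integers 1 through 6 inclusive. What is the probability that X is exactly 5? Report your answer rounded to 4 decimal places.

Conditional on each component, P(X = 5): 1: 0.166667; 2: 0.13768; 3: 0.166667.
By total probability, P(X = 5) = 0.333333·0.166667 + 0.333333·0.13768 + 0.333333·0.166667 = 0.157004.

0.1570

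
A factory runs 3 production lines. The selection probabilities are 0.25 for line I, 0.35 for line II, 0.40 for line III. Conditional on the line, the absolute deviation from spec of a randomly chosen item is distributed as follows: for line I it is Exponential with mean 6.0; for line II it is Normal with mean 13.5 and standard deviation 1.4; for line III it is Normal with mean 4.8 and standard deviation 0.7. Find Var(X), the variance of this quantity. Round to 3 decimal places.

Per component, I: μ=6, E[X²]=72; II: μ=13.5, E[X²]=184.21; III: μ=4.8, E[X²]=23.53.
E[X] = 0.25·6 + 0.35·13.5 + 0.4·4.8 = 8.145.
E[X²] = 0.25·72 + 0.35·184.21 + 0.4·23.53 = 91.8855.
Var(X) = E[X²] − (E[X])² = 91.8855 − 66.341 = 25.5445.

25.544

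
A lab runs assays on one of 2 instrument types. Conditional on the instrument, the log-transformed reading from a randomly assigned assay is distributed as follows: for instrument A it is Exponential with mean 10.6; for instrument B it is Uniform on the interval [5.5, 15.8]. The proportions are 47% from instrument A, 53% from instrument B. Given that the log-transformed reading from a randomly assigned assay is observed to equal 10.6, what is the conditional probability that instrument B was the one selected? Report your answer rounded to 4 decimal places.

0.7593

Likelihoods f(10.6 | ·): A: 0.0347056; B: 0.0970874.
Posterior ∝ prior × likelihood. Numerator for B: 0.53·0.0970874 = 0.0514563.
Normalizing constant: 0.47·0.0347056 + 0.53·0.0970874 = 0.0677679.
P(B | observation) = 0.0514563 / 0.0677679 = 0.759302.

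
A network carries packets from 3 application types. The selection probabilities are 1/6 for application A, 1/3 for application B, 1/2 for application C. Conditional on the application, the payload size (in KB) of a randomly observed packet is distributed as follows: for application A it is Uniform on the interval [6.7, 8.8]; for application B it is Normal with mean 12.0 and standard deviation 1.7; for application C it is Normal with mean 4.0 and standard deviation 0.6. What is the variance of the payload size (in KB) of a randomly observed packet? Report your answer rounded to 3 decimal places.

Per component, A: μ=7.75, E[X²]=60.43; B: μ=12, E[X²]=146.89; C: μ=4, E[X²]=16.36.
E[X] = 0.166667·7.75 + 0.333333·12 + 0.5·4 = 7.29167.
E[X²] = 0.166667·60.43 + 0.333333·146.89 + 0.5·16.36 = 67.215.
Var(X) = E[X²] − (E[X])² = 67.215 − 53.1684 = 14.0466.

14.047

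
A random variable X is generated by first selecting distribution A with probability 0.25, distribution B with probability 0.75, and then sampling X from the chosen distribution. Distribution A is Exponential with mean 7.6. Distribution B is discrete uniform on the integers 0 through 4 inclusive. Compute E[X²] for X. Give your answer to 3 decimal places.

33.380

For each component E[X²] = Var + (mean)², giving A: 115.52; B: 6.
Overall E[X²] = 0.25·115.52 + 0.75·6 = 33.38.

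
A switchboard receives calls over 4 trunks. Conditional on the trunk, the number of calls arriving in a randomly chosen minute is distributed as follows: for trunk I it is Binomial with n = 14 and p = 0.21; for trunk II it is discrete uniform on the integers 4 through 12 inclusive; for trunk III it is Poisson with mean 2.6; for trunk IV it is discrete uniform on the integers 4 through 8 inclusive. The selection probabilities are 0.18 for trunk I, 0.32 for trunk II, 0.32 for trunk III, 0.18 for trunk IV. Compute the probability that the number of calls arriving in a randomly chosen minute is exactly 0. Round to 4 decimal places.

0.0304

Conditional on each trunk, P(X = 0): I: 0.036879; II: 0; III: 0.0742736; IV: 0.
By total probability, P(X = 0) = 0.18·0.036879 + 0.32·0 + 0.32·0.0742736 + 0.18·0 = 0.0304058.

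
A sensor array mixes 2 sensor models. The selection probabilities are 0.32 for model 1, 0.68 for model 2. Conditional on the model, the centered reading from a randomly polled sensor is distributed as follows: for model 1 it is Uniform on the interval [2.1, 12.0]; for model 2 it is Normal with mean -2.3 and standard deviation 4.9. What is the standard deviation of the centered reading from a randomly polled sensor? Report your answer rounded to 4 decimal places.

6.1615

Per component, 1: μ=7.05, E[X²]=57.87; 2: μ=-2.3, E[X²]=29.3.
E[X] = 0.32·7.05 + 0.68·-2.3 = 0.692.
E[X²] = 0.32·57.87 + 0.68·29.3 = 38.4424.
Var(X) = E[X²] − (E[X])² = 38.4424 − 0.478864 = 37.9635.
SD(X) = √37.9635 = 6.16146.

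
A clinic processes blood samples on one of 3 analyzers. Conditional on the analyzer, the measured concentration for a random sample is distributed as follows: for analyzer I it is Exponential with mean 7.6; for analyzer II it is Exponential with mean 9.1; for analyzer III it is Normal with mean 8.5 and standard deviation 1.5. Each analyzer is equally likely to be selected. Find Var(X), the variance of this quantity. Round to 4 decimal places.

Per component, I: μ=7.6, E[X²]=115.52; II: μ=9.1, E[X²]=165.62; III: μ=8.5, E[X²]=74.5.
E[X] = 0.333333·7.6 + 0.333333·9.1 + 0.333333·8.5 = 8.4.
E[X²] = 0.333333·115.52 + 0.333333·165.62 + 0.333333·74.5 = 118.547.
Var(X) = E[X²] − (E[X])² = 118.547 − 70.56 = 47.9867.

47.9867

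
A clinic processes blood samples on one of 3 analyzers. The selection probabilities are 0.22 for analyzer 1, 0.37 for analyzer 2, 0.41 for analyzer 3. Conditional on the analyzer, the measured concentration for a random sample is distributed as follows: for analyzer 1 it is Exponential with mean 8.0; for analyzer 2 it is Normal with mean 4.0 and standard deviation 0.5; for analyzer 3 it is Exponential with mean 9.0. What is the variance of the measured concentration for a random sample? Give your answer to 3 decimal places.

52.568

Per component, 1: μ=8, E[X²]=128; 2: μ=4, E[X²]=16.25; 3: μ=9, E[X²]=162.
E[X] = 0.22·8 + 0.37·4 + 0.41·9 = 6.93.
E[X²] = 0.22·128 + 0.37·16.25 + 0.41·162 = 100.593.
Var(X) = E[X²] − (E[X])² = 100.593 − 48.0249 = 52.5676.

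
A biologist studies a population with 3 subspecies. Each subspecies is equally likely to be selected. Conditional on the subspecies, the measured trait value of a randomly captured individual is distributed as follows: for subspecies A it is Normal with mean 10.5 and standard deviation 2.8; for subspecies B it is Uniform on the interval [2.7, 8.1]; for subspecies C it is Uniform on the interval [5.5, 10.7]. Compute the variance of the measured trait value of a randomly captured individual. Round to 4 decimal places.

8.5144

Per component, A: μ=10.5, E[X²]=118.09; B: μ=5.4, E[X²]=31.59; C: μ=8.1, E[X²]=67.8633.
E[X] = 0.333333·10.5 + 0.333333·5.4 + 0.333333·8.1 = 8.
E[X²] = 0.333333·118.09 + 0.333333·31.59 + 0.333333·67.8633 = 72.5144.
Var(X) = E[X²] − (E[X])² = 72.5144 − 64 = 8.51444.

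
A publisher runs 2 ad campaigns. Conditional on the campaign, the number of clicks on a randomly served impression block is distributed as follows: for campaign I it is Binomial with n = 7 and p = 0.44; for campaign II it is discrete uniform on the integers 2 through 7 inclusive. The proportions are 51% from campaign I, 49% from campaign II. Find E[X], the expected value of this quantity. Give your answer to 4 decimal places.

Component means — I: 3.08; II: 4.5.
E[X] = 0.51·3.08 + 0.49·4.5 = 3.7758.

3.7758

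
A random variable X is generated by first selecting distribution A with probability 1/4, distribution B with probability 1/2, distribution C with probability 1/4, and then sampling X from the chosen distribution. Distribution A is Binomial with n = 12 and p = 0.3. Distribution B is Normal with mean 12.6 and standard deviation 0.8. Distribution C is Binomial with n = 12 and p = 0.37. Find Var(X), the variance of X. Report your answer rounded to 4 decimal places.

Per component, A: μ=3.6, E[X²]=15.48; B: μ=12.6, E[X²]=159.4; C: μ=4.44, E[X²]=22.5108.
E[X] = 0.25·3.6 + 0.5·12.6 + 0.25·4.44 = 8.31.
E[X²] = 0.25·15.48 + 0.5·159.4 + 0.25·22.5108 = 89.1977.
Var(X) = E[X²] − (E[X])² = 89.1977 − 69.0561 = 20.1416.

20.1416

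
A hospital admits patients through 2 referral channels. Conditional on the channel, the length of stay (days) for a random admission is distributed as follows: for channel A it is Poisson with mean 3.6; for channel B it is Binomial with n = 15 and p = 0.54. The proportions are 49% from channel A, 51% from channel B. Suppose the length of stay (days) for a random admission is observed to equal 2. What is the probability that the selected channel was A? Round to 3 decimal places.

Likelihoods P(X=2 | ·): A: 0.177058; B: 0.00126424.
Posterior ∝ prior × likelihood. Numerator for A: 0.49·0.177058 = 0.0867583.
Normalizing constant: 0.49·0.177058 + 0.51·0.00126424 = 0.087403.
P(A | observation) = 0.0867583 / 0.087403 = 0.992623.

0.993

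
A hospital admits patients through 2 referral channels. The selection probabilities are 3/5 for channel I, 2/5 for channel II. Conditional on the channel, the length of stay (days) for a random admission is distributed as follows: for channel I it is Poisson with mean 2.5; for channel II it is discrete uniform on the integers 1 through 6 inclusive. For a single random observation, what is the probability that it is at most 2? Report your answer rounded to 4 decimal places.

0.4596

Conditional on each channel, P(X ≤ 2): I: 0.543813; II: 0.333333.
By total probability, P(X ≤ 2) = 0.6·0.543813 + 0.4·0.333333 = 0.459621.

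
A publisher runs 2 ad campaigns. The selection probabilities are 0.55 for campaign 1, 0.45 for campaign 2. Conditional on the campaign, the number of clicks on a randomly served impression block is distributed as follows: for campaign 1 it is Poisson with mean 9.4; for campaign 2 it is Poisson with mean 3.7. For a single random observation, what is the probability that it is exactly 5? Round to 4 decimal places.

Conditional on each campaign, P(X = 5): 1: 0.0505929; 2: 0.142869.
By total probability, P(X = 5) = 0.55·0.0505929 + 0.45·0.142869 = 0.0921171.

0.0921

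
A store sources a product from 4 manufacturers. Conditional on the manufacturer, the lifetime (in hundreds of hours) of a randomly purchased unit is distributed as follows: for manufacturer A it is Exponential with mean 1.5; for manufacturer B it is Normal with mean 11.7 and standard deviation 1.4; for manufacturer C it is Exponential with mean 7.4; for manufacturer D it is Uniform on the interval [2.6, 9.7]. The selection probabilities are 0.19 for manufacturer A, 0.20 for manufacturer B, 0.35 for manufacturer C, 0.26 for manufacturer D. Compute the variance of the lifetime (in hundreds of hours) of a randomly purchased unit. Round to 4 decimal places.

31.4525

Per component, A: μ=1.5, E[X²]=4.5; B: μ=11.7, E[X²]=138.85; C: μ=7.4, E[X²]=109.52; D: μ=6.15, E[X²]=42.0233.
E[X] = 0.19·1.5 + 0.2·11.7 + 0.35·7.4 + 0.26·6.15 = 6.814.
E[X²] = 0.19·4.5 + 0.2·138.85 + 0.35·109.52 + 0.26·42.0233 = 77.8831.
Var(X) = E[X²] − (E[X])² = 77.8831 − 46.4306 = 31.4525.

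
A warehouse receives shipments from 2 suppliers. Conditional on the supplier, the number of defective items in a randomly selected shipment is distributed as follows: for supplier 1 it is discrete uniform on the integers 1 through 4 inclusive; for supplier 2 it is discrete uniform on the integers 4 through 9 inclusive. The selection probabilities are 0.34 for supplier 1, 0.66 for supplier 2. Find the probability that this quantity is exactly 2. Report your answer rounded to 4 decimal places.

0.0850

Conditional on each supplier, P(X = 2): 1: 0.25; 2: 0.
By total probability, P(X = 2) = 0.34·0.25 + 0.66·0 = 0.085.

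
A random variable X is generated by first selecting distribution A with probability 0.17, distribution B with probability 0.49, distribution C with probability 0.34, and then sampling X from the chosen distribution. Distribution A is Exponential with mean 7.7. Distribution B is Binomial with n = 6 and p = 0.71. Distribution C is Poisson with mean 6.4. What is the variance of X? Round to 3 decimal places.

Per component, A: μ=7.7, E[X²]=118.58; B: μ=4.26, E[X²]=19.383; C: μ=6.4, E[X²]=47.36.
E[X] = 0.17·7.7 + 0.49·4.26 + 0.34·6.4 = 5.5724.
E[X²] = 0.17·118.58 + 0.49·19.383 + 0.34·47.36 = 45.7587.
Var(X) = E[X²] − (E[X])² = 45.7587 − 31.0516 = 14.707.

14.707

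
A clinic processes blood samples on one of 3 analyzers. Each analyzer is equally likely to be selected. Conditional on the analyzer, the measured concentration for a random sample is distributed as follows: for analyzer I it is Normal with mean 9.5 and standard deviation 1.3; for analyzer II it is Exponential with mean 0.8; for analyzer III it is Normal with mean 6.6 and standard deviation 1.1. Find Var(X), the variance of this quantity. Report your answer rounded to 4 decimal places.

14.2622

Per component, I: μ=9.5, E[X²]=91.94; II: μ=0.8, E[X²]=1.28; III: μ=6.6, E[X²]=44.77.
E[X] = 0.333333·9.5 + 0.333333·0.8 + 0.333333·6.6 = 5.63333.
E[X²] = 0.333333·91.94 + 0.333333·1.28 + 0.333333·44.77 = 45.9967.
Var(X) = E[X²] − (E[X])² = 45.9967 − 31.7344 = 14.2622.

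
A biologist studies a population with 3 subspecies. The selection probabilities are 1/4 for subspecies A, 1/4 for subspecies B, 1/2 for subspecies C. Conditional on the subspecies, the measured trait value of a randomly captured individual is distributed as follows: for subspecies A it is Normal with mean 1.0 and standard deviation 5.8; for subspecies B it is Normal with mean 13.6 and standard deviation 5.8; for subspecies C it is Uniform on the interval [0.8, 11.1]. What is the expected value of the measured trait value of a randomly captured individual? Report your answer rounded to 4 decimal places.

6.6250

Component means — A: 1; B: 13.6; C: 5.95.
E[X] = 0.25·1 + 0.25·13.6 + 0.5·5.95 = 6.625.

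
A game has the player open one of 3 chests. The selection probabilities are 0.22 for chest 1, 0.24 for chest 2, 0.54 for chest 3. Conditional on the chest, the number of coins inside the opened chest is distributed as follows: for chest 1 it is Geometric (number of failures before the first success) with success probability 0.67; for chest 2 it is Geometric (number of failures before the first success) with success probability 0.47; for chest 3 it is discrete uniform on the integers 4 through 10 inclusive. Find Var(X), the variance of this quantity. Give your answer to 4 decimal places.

Per component, 1: μ=0.492537, E[X²]=0.977723; 2: μ=1.12766, E[X²]=3.67089; 3: μ=7, E[X²]=53.
E[X] = 0.22·0.492537 + 0.24·1.12766 + 0.54·7 = 4.159.
E[X²] = 0.22·0.977723 + 0.24·3.67089 + 0.54·53 = 29.7161.
Var(X) = E[X²] − (E[X])² = 29.7161 − 17.2973 = 12.4189.

12.4189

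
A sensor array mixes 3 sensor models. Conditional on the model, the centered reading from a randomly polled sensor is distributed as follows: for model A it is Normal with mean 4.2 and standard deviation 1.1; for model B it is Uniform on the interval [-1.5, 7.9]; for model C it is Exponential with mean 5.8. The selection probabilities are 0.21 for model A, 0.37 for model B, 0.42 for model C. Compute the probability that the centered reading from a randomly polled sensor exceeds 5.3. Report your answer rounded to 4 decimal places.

0.3041

Conditional on each model, P(X > 5.3): A: 0.158655; B: 0.276596; C: 0.401.
By total probability, P(X > 5.3) = 0.21·0.158655 + 0.37·0.276596 + 0.42·0.401 = 0.304078.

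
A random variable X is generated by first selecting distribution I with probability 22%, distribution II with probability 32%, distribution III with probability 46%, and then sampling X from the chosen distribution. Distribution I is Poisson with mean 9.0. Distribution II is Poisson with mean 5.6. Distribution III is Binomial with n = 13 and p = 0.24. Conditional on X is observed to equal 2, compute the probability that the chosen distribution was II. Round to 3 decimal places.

Likelihoods P(X=2 | ·): I: 0.0049981; II: 0.0579825; III: 0.219516.
Posterior ∝ prior × likelihood. Numerator for II: 0.32·0.0579825 = 0.0185544.
Normalizing constant: 0.22·0.0049981 + 0.32·0.0579825 + 0.46·0.219516 = 0.120631.
P(II | observation) = 0.0185544 / 0.120631 = 0.153811.

0.154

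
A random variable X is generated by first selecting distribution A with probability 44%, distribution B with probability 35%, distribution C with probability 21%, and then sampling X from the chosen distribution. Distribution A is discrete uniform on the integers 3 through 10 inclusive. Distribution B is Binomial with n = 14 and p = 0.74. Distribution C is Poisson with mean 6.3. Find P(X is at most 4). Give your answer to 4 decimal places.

0.1620

Conditional on each component, P(X ≤ 4): A: 0.25; B: 0.000482892; C: 0.246904.
By total probability, P(X ≤ 4) = 0.44·0.25 + 0.35·0.000482892 + 0.21·0.246904 = 0.162019.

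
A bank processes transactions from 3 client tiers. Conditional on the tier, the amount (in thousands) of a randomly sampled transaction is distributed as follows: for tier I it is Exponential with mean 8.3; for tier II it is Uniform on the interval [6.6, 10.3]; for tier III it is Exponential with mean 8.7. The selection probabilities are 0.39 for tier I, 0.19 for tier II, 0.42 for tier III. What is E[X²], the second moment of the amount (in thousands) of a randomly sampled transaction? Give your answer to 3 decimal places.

131.097

For each component E[X²] = Var + (mean)², giving I: 137.78; II: 72.5433; III: 151.38.
Overall E[X²] = 0.39·137.78 + 0.19·72.5433 + 0.42·151.38 = 131.097.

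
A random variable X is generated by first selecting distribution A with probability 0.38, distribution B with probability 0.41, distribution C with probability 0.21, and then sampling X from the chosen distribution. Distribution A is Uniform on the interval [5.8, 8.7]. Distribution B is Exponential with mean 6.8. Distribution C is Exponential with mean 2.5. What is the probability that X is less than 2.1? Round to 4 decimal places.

0.2283

Conditional on each component, P(X < 2.1): A: 0; B: 0.26569; C: 0.568289.
By total probability, P(X < 2.1) = 0.38·0 + 0.41·0.26569 + 0.21·0.568289 = 0.228274.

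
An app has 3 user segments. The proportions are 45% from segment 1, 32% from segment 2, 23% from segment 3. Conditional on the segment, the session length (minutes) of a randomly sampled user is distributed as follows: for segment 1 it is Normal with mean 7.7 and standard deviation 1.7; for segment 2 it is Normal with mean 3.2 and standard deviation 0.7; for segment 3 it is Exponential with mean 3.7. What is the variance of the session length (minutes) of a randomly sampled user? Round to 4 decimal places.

Per component, 1: μ=7.7, E[X²]=62.18; 2: μ=3.2, E[X²]=10.73; 3: μ=3.7, E[X²]=27.38.
E[X] = 0.45·7.7 + 0.32·3.2 + 0.23·3.7 = 5.34.
E[X²] = 0.45·62.18 + 0.32·10.73 + 0.23·27.38 = 37.712.
Var(X) = E[X²] − (E[X])² = 37.712 − 28.5156 = 9.1964.

9.1964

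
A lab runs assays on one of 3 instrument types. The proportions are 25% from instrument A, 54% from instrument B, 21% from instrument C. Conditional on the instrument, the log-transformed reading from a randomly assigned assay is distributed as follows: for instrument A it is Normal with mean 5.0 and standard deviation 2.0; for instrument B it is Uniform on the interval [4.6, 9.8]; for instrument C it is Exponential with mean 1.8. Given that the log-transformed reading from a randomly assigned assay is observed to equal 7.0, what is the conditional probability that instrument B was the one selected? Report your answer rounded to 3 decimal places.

Likelihoods f(7.0 | ·): A: 0.120985; B: 0.192308; C: 0.0113712.
Posterior ∝ prior × likelihood. Numerator for B: 0.54·0.192308 = 0.103846.
Normalizing constant: 0.25·0.120985 + 0.54·0.192308 + 0.21·0.0113712 = 0.13648.
P(B | observation) = 0.103846 / 0.13648 = 0.760887.

0.761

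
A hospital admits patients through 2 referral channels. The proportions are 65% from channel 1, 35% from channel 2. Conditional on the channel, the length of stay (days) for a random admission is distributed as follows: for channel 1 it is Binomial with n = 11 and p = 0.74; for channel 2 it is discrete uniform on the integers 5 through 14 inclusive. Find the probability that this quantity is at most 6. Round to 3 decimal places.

0.155

Conditional on each channel, P(X ≤ 6): 1: 0.131325; 2: 0.2.
By total probability, P(X ≤ 6) = 0.65·0.131325 + 0.35·0.2 = 0.155361.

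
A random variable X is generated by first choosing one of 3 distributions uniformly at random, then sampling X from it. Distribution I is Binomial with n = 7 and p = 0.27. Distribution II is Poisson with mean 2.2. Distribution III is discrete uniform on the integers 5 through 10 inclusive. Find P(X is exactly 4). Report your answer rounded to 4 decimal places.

0.0602

Conditional on each component, P(X = 4): I: 0.0723589; II: 0.108151; III: 0.
By total probability, P(X = 4) = 0.333333·0.0723589 + 0.333333·0.108151 + 0.333333·0 = 0.06017.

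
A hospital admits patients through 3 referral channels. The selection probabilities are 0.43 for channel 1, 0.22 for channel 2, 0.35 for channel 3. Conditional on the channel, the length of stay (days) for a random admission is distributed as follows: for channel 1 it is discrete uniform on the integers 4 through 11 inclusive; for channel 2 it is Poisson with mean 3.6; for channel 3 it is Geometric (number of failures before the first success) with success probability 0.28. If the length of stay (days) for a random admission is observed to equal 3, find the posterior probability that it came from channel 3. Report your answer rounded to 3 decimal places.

0.439

Likelihoods P(X=3 | ·): 1: 0; 2: 0.212469; 3: 0.104509.
Posterior ∝ prior × likelihood. Numerator for 3: 0.35·0.104509 = 0.0365783.
Normalizing constant: 0.43·0 + 0.22·0.212469 + 0.35·0.104509 = 0.0833215.
P(3 | observation) = 0.0365783 / 0.0833215 = 0.439002.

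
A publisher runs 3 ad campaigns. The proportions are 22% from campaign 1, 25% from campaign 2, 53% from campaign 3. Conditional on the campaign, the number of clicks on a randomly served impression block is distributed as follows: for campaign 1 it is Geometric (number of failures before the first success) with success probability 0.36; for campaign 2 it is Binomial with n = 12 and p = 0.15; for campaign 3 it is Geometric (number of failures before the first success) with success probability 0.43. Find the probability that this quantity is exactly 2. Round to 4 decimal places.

Conditional on each campaign, P(X = 2): 1: 0.147456; 2: 0.292358; 3: 0.139707.
By total probability, P(X = 2) = 0.22·0.147456 + 0.25·0.292358 + 0.53·0.139707 = 0.179575.

0.1796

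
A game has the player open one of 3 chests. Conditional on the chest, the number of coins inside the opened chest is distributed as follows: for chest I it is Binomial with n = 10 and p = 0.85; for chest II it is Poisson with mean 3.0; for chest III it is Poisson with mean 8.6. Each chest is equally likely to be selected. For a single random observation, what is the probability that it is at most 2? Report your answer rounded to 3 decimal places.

Conditional on each chest, P(X ≤ 2): I: 8.66513e-06; II: 0.42319; III: 0.00857565.
By total probability, P(X ≤ 2) = 0.333333·8.66513e-06 + 0.333333·0.42319 + 0.333333·0.00857565 = 0.143925.

0.144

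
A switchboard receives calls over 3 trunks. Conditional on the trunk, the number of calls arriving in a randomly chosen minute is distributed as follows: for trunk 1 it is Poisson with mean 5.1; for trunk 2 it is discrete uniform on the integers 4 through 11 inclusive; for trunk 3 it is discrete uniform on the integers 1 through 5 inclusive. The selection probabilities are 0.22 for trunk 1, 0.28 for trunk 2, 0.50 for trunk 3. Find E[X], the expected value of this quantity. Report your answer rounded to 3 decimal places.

Component means — 1: 5.1; 2: 7.5; 3: 3.
E[X] = 0.22·5.1 + 0.28·7.5 + 0.5·3 = 4.722.

4.722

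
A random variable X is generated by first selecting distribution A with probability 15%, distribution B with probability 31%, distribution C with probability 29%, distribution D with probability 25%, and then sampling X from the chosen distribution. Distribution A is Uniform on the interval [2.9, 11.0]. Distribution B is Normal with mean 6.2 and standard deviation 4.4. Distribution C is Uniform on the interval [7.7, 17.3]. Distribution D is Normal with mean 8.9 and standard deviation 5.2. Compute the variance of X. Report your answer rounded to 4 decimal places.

22.3903

Per component, A: μ=6.95, E[X²]=53.77; B: μ=6.2, E[X²]=57.8; C: μ=12.5, E[X²]=163.93; D: μ=8.9, E[X²]=106.25.
E[X] = 0.15·6.95 + 0.31·6.2 + 0.29·12.5 + 0.25·8.9 = 8.8145.
E[X²] = 0.15·53.77 + 0.31·57.8 + 0.29·163.93 + 0.25·106.25 = 100.086.
Var(X) = E[X²] − (E[X])² = 100.086 − 77.6954 = 22.3903.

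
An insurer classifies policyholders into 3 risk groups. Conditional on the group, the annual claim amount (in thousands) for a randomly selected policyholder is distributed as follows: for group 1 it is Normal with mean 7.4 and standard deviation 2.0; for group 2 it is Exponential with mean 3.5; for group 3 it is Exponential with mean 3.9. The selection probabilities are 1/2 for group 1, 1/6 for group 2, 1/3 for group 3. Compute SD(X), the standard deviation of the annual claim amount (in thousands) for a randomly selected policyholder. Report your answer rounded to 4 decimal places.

3.5256

Per component, 1: μ=7.4, E[X²]=58.76; 2: μ=3.5, E[X²]=24.5; 3: μ=3.9, E[X²]=30.42.
E[X] = 0.5·7.4 + 0.166667·3.5 + 0.333333·3.9 = 5.58333.
E[X²] = 0.5·58.76 + 0.166667·24.5 + 0.333333·30.42 = 43.6033.
Var(X) = E[X²] − (E[X])² = 43.6033 − 31.1736 = 12.4297.
SD(X) = √12.4297 = 3.52558.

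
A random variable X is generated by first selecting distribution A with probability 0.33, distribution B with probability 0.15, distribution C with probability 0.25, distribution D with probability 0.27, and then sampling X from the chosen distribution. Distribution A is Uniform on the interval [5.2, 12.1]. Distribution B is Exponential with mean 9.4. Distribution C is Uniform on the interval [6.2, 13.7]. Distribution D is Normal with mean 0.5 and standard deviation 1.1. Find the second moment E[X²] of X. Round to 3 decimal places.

78.825

For each component E[X²] = Var + (mean)², giving A: 78.79; B: 176.72; C: 103.69; D: 1.46.
Overall E[X²] = 0.33·78.79 + 0.15·176.72 + 0.25·103.69 + 0.27·1.46 = 78.8254.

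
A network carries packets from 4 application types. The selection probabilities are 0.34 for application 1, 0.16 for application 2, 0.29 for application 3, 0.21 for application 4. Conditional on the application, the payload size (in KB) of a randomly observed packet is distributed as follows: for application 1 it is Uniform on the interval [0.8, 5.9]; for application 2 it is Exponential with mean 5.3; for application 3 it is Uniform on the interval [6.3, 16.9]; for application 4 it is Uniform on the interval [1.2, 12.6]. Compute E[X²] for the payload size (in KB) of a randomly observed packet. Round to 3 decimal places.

67.552

For each component E[X²] = Var + (mean)², giving 1: 13.39; 2: 56.18; 3: 143.923; 4: 58.44.
Overall E[X²] = 0.34·13.39 + 0.16·56.18 + 0.29·143.923 + 0.21·58.44 = 67.5516.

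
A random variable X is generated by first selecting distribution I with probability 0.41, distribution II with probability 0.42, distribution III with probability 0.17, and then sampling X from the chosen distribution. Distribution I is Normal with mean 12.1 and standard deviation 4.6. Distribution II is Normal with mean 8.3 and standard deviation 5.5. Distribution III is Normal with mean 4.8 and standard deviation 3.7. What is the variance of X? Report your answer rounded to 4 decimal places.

30.7834

Per component, I: μ=12.1, E[X²]=167.57; II: μ=8.3, E[X²]=99.14; III: μ=4.8, E[X²]=36.73.
E[X] = 0.41·12.1 + 0.42·8.3 + 0.17·4.8 = 9.263.
E[X²] = 0.41·167.57 + 0.42·99.14 + 0.17·36.73 = 116.587.
Var(X) = E[X²] − (E[X])² = 116.587 − 85.8032 = 30.7834.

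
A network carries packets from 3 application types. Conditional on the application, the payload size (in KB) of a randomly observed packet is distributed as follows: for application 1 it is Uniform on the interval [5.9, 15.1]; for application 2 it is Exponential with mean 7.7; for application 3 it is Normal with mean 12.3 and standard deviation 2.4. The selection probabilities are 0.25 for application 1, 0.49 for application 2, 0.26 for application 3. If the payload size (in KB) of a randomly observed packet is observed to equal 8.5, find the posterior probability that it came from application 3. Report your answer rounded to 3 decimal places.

Likelihoods f(8.5 | ·): 1: 0.108696; 2: 0.0430619; 3: 0.0474595.
Posterior ∝ prior × likelihood. Numerator for 3: 0.26·0.0474595 = 0.0123395.
Normalizing constant: 0.25·0.108696 + 0.49·0.0430619 + 0.26·0.0474595 = 0.0606137.
P(3 | observation) = 0.0123395 / 0.0606137 = 0.203575.

0.204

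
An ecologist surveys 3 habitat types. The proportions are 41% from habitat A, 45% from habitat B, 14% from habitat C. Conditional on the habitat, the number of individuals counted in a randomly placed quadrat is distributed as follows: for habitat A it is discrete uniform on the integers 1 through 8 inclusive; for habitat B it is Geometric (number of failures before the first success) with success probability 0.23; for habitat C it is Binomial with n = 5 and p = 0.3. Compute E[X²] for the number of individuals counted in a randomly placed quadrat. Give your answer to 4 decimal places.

22.5107

For each component E[X²] = Var + (mean)², giving A: 25.5; B: 25.7637; C: 3.3.
Overall E[X²] = 0.41·25.5 + 0.45·25.7637 + 0.14·3.3 = 22.5107.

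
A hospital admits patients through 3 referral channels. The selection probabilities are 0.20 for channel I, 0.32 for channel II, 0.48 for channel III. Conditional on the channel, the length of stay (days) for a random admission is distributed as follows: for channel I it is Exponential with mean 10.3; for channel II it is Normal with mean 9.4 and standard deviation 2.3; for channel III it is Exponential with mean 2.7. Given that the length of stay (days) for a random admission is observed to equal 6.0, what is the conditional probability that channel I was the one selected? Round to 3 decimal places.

Likelihoods f(6.0 | ·): I: 0.054222; II: 0.0581648; III: 0.0401363.
Posterior ∝ prior × likelihood. Numerator for I: 0.2·0.054222 = 0.0108444.
Normalizing constant: 0.2·0.054222 + 0.32·0.0581648 + 0.48·0.0401363 = 0.0487226.
P(I | observation) = 0.0108444 / 0.0487226 = 0.222575.

0.223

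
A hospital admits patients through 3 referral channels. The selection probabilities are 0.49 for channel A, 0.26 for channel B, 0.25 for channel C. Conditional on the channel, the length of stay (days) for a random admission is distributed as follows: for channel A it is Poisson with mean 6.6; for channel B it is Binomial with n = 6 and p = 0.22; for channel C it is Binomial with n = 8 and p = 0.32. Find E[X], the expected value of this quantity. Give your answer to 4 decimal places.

4.2172

Component means — A: 6.6; B: 1.32; C: 2.56.
E[X] = 0.49·6.6 + 0.26·1.32 + 0.25·2.56 = 4.2172.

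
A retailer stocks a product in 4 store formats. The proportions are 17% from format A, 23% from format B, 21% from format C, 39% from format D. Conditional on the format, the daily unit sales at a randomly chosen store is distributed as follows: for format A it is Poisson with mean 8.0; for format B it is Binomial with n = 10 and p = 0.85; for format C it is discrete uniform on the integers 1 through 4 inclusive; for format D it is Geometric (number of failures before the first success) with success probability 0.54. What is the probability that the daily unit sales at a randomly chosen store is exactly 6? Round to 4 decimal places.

Conditional on each format, P(X = 6): A: 0.122138; B: 0.0400957; C: 0; D: 0.00511612.
By total probability, P(X = 6) = 0.17·0.122138 + 0.23·0.0400957 + 0.21·0 + 0.39·0.00511612 = 0.0319808.

0.0320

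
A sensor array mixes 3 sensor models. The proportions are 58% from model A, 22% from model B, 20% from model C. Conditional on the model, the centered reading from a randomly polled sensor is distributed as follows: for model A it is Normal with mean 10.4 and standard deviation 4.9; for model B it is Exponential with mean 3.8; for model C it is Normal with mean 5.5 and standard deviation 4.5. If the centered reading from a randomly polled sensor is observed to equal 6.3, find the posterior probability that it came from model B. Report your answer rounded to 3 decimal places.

Likelihoods f(6.3 | ·): A: 0.0573699; B: 0.050142; C: 0.0872639.
Posterior ∝ prior × likelihood. Numerator for B: 0.22·0.050142 = 0.0110312.
Normalizing constant: 0.58·0.0573699 + 0.22·0.050142 + 0.2·0.0872639 = 0.0617585.
P(B | observation) = 0.0110312 / 0.0617585 = 0.178619.

0.179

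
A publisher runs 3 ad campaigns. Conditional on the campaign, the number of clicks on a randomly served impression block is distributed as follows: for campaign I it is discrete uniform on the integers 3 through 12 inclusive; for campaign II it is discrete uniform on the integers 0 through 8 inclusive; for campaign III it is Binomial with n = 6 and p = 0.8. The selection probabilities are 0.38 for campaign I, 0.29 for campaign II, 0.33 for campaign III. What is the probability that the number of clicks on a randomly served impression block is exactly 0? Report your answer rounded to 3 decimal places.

Conditional on each campaign, P(X = 0): I: 0; II: 0.111111; III: 6.4e-05.
By total probability, P(X = 0) = 0.38·0 + 0.29·0.111111 + 0.33·6.4e-05 = 0.0322433.

0.032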